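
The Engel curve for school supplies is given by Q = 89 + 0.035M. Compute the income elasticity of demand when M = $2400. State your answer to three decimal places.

At M = 2400: Q = 173.000.
dQ/dM = 0.035.
η = (dQ/dM)·(M/Q) = 0.035 × (2400/173.000) = 0.486.

0.486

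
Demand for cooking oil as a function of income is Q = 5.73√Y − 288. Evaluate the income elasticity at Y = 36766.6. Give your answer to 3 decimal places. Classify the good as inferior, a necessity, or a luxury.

At Y = 36766.6: Q = 810.706.
dQ/dY = 5.73/(2√Y) = 0.0149416 at this income.
η = (dQ/dY)·(Y/Q) = 0.0149416 × (36766.6/810.706) = 0.678.
Since 0 < η < 1, the good is a necessity.

0.678 (necessity)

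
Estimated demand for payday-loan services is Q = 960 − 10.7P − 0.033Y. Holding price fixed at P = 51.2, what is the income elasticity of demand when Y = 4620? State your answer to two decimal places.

-0.59

At P = 51.2, Y = 4620: Q = 259.700.
Holding P constant, ∂Q/∂Y = −0.033.
η_Y = (∂Q/∂Y)·(Y/Q) = -0.033 × (4620/259.700) = -0.59.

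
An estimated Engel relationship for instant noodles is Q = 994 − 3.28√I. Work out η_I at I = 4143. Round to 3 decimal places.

-0.135

At I = 4143: Q = 782.879.
dQ/dI = -3.28/(2√I) = -0.0254792 at this income.
η = (dQ/dI)·(I/Q) = -0.0254792 × (4143/782.879) = -0.135.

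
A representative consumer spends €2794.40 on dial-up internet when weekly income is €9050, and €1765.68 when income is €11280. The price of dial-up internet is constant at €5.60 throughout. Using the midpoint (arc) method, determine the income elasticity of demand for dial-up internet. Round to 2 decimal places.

-2.06

With a constant price, Q₁ = 2794.40/5.60 = 499.000 and Q₂ = 1765.68/5.60 = 315.300 (equivalently, work directly with expenditure since P cancels).
Midpoint %ΔQ = (1765.68 − 2794.40)/2280.04 = -0.45119; midpoint %ΔI = (11280 − 9050)/10165 = 0.21938.
η = -0.45119 / 0.21938 = -2.06.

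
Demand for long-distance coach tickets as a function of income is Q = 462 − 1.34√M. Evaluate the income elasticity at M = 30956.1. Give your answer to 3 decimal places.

At M = 30956.1: Q = 226.236.
dQ/dM = -1.34/(2√M) = -0.00380804 at this income.
η = (dQ/dM)·(M/Q) = -0.00380804 × (30956.1/226.236) = -0.521.

-0.521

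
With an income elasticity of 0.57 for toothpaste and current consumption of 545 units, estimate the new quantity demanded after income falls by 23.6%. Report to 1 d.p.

%ΔQ ≈ η × %ΔI = 0.57 × (-23.6%) = -13.452%.
New Q ≈ 545 × (1 − 0.13452) = 471.7.

471.7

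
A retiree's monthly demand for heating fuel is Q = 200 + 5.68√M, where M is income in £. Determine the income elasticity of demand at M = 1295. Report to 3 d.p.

0.253

At M = 1295: Q = 404.401.
dQ/dM = 5.68/(2√M) = 0.0789193 at this income.
η = (dQ/dM)·(M/Q) = 0.0789193 × (1295/404.401) = 0.253.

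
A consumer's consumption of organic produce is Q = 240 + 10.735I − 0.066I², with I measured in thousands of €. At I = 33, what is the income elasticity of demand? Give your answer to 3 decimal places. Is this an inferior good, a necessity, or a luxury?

0.403 (necessity)

At I = 33: Q = 522.3810.
dQ/dI = 10.735 − 0.132I = 6.37900.
η = (dQ/dI)·(I/Q) = 6.37900 × (33/522.3810) = 0.403.
0 < η < 1 ⇒ necessity.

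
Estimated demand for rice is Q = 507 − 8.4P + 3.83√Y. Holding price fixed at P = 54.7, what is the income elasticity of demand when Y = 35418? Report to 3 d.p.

At P = 54.7, Y = 35418: Q = 768.313.
Holding P constant, ∂Q/∂Y = 3.83/(2√Y) = 0.0101755.
η_Y = (∂Q/∂Y)·(Y/Q) = 0.0101755 × (35418/768.313) = 0.469.

0.469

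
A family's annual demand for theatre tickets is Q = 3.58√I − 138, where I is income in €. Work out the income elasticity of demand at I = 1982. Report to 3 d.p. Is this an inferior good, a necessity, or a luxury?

At I = 1982: Q = 21.380.
dQ/dI = 3.58/(2√I) = 0.040207 at this income.
η = (dQ/dI)·(I/Q) = 0.040207 × (1982/21.380) = 3.727.
Since η > 1, the good is a luxury.

3.727 (luxury)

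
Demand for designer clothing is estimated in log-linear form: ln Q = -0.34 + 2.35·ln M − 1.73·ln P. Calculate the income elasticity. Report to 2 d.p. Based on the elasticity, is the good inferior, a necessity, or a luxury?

In a log-linear demand, the coefficient on ln M is the income elasticity.
So η = 2.35.
η > 1 ⇒ luxury.

2.35 (luxury)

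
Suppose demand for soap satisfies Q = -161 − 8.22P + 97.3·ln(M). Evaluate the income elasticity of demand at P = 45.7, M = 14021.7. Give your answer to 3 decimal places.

At P = 45.7, M = 14021.7: Q = 392.402.
Holding P constant, ∂Q/∂M = 97.3/M = 0.00693924.
η_M = (∂Q/∂M)·(M/Q) = 0.00693924 × (14021.7/392.402) = 0.248.

0.248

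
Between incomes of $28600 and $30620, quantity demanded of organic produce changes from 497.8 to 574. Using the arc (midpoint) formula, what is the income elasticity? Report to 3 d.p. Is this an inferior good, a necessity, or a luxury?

2.084 (luxury)

ΔQ = 574 − 497.8 = 76.2; midpoint Q̄ = (497.8 + 574)/2 = 535.9.
ΔI = 30620 − 28600 = 2020; midpoint Ī = (28600 + 30620)/2 = 29610.
η = (ΔQ/Q̄) ÷ (ΔI/Ī) = (76.2/535.9) ÷ (2020/29610) = 2.084.
η > 1 ⇒ luxury.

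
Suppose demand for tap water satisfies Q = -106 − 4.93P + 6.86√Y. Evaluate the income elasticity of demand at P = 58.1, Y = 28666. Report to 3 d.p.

At P = 58.1, Y = 28666: Q = 769.036.
Holding P constant, ∂Q/∂Y = 6.86/(2√Y) = 0.0202587.
η_Y = (∂Q/∂Y)·(Y/Q) = 0.0202587 × (28666/769.036) = 0.755.

0.755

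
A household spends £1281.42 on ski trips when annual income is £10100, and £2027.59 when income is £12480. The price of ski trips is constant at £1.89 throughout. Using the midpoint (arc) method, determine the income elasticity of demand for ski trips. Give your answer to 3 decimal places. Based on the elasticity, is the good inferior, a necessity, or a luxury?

With a constant price, Q₁ = 1281.42/1.89 = 678.000 and Q₂ = 2027.59/1.89 = 1072.799 (equivalently, work directly with expenditure since P cancels).
Midpoint %ΔQ = (2027.59 − 1281.42)/1654.51 = 0.45099; midpoint %ΔI = (12480 − 10100)/11290 = 0.21081.
η = 0.45099 / 0.21081 = 2.139.
η > 1 ⇒ luxury.

2.139 (luxury)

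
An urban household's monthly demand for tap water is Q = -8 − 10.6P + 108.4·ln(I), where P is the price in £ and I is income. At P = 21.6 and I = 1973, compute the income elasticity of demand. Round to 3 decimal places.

0.185

At P = 21.6, I = 1973: Q = 585.504.
Holding P constant, ∂Q/∂I = 108.4/I = 0.0549417.
η_I = (∂Q/∂I)·(I/Q) = 0.0549417 × (1973/585.504) = 0.185.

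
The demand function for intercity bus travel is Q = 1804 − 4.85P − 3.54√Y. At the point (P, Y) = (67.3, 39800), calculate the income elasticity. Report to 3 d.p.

-0.458

At P = 67.3, Y = 39800: Q = 771.367.
Holding P constant, ∂Q/∂Y = -3.54/(2√Y) = -0.00887221.
η_Y = (∂Q/∂Y)·(Y/Q) = -0.00887221 × (39800/771.367) = -0.458.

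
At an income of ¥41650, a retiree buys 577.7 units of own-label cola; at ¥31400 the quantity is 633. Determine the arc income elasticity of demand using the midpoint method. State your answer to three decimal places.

ΔQ = 633 − 577.7 = 55.3; midpoint Q̄ = (577.7 + 633)/2 = 605.35.
ΔI = 31400 − 41650 = -10250; midpoint Ī = (41650 + 31400)/2 = 36525.
η = (ΔQ/Q̄) ÷ (ΔI/Ī) = (55.3/605.35) ÷ (-10250/36525) = -0.326.

-0.326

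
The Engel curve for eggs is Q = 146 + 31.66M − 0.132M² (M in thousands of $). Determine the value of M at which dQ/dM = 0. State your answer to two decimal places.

dQ/dM = 31.66 − 0.264M.
The good is inferior where dQ/dM < 0. Setting dQ/dM = 0 gives M = 31.66 / 0.264 = 119.92.

119.92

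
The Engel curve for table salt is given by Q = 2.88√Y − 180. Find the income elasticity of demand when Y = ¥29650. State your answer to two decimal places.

At Y = 29650: Q = 315.912.
dQ/dY = 2.88/(2√Y) = 0.00836277 at this income.
η = (dQ/dY)·(Y/Q) = 0.00836277 × (29650/315.912) = 0.78.

0.78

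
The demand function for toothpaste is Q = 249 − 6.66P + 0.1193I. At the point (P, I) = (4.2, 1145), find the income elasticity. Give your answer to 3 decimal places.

At P = 4.2, I = 1145: Q = 357.626.
Holding P constant, ∂Q/∂I = 0.1193.
η_I = (∂Q/∂I)·(I/Q) = 0.1193 × (1145/357.626) = 0.382.

0.382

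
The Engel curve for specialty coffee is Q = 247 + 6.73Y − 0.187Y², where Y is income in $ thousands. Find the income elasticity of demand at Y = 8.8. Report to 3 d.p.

0.104

At Y = 8.8: Q = 291.7427.
dQ/dY = 6.73 − 0.374Y = 3.43880.
η = (dQ/dY)·(Y/Q) = 3.43880 × (8.8/291.7427) = 0.104.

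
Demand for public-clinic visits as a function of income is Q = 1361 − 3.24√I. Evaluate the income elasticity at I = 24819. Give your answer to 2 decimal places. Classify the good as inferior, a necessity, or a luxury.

At I = 24819: Q = 850.569.
dQ/dI = -3.24/(2√I) = -0.0102831 at this income.
η = (dQ/dI)·(I/Q) = -0.0102831 × (24819/850.569) = -0.30.
Since η < 0, the good is an inferior good.

-0.30 (inferior good)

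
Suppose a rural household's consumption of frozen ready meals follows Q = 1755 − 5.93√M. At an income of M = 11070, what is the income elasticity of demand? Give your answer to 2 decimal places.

At M = 11070: Q = 1131.081.
dQ/dM = -5.93/(2√M) = -0.0281806 at this income.
η = (dQ/dM)·(M/Q) = -0.0281806 × (11070/1131.081) = -0.28.

-0.28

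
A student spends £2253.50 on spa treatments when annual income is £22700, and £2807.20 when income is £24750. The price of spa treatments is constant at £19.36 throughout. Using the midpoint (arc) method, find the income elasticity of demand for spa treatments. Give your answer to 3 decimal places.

With a constant price, Q₁ = 2253.50/19.36 = 116.400 and Q₂ = 2807.20/19.36 = 145.000 (equivalently, work directly with expenditure since P cancels).
Midpoint %ΔQ = (2807.20 − 2253.50)/2530.35 = 0.21882; midpoint %ΔI = (24750 − 22700)/23725 = 0.08641.
η = 0.21882 / 0.08641 = 2.532.

2.532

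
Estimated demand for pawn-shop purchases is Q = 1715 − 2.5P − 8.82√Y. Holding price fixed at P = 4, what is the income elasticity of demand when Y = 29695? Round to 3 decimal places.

At P = 4, Y = 29695: Q = 185.117.
Holding P constant, ∂Q/∂Y = -8.82/(2√Y) = -0.0255916.
η_Y = (∂Q/∂Y)·(Y/Q) = -0.0255916 × (29695/185.117) = -4.105.

-4.105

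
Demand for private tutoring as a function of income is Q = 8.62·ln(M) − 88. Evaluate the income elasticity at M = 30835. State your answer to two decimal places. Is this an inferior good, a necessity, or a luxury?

At M = 30835: Q = 1.100.
dQ/dM = 8.62/M = 0.000279552 at this income.
η = (dQ/dM)·(M/Q) = 0.000279552 × (30835/1.100) = 7.84.
Since η > 1, the good is a luxury.

7.84 (luxury)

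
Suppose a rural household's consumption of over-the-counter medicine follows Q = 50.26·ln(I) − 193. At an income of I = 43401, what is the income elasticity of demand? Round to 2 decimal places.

0.15

At I = 43401: Q = 343.688.
dQ/dI = 50.26/I = 0.00115804 at this income.
η = (dQ/dI)·(I/Q) = 0.00115804 × (43401/343.688) = 0.15.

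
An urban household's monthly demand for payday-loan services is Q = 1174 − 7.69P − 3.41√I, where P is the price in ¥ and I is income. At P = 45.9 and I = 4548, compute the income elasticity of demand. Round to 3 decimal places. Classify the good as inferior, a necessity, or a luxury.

-0.195 (inferior good)

At P = 45.9, I = 4548: Q = 591.062.
Holding P constant, ∂Q/∂I = -3.41/(2√I) = -0.0252822.
η_I = (∂Q/∂I)·(I/Q) = -0.0252822 × (4548/591.062) = -0.195.
Since η < 0, this is an inferior good.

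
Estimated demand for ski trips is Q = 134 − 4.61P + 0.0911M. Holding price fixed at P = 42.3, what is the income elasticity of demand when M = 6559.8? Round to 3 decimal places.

1.114

At P = 42.3, M = 6559.8: Q = 536.595.
Holding P constant, ∂Q/∂M = 0.0911.
η_M = (∂Q/∂M)·(M/Q) = 0.0911 × (6559.8/536.595) = 1.114.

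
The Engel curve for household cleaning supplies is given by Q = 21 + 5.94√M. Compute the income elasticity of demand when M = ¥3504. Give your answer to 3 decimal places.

0.472

At M = 3504: Q = 372.616.
dQ/dM = 5.94/(2√M) = 0.0501735 at this income.
η = (dQ/dM)·(M/Q) = 0.0501735 × (3504/372.616) = 0.472.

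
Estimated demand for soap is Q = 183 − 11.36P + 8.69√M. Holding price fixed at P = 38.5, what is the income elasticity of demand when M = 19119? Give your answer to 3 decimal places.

0.634

At P = 38.5, M = 19119: Q = 947.219.
Holding P constant, ∂Q/∂M = 8.69/(2√M) = 0.0314237.
η_M = (∂Q/∂M)·(M/Q) = 0.0314237 × (19119/947.219) = 0.634.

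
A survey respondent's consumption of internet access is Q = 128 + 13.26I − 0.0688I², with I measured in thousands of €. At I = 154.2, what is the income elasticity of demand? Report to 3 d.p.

-2.286

At I = 154.2: Q = 536.7904.
dQ/dI = 13.26 − 0.1376I = -7.95792.
η = (dQ/dI)·(I/Q) = -7.95792 × (154.2/536.7904) = -2.286.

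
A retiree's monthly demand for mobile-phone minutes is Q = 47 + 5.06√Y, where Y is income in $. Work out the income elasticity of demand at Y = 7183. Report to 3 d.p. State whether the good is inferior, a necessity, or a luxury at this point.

At Y = 7183: Q = 475.848.
dQ/dY = 5.06/(2√Y) = 0.0298516 at this income.
η = (dQ/dY)·(Y/Q) = 0.0298516 × (7183/475.848) = 0.451.
Since 0 < η < 1, the good is a necessity.

0.451 (necessity)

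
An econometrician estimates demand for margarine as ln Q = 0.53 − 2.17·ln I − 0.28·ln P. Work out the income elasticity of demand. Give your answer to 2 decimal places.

-2.17

In a log-linear demand, the coefficient on ln I is the income elasticity.
So η = -2.17.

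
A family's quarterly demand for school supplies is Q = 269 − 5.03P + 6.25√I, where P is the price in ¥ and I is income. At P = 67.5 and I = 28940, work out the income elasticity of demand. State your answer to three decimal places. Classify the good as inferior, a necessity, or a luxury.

At P = 67.5, I = 28940: Q = 992.710.
Holding P constant, ∂Q/∂I = 6.25/(2√I) = 0.0183696.
η_I = (∂Q/∂I)·(I/Q) = 0.0183696 × (28940/992.710) = 0.536.
Since 0 < η < 1, this is a necessity.

0.536 (necessity)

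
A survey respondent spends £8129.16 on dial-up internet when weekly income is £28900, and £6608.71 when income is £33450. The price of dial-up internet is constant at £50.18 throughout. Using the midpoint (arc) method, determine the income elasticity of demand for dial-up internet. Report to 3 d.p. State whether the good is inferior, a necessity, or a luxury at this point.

With a constant price, Q₁ = 8129.16/50.18 = 162.000 and Q₂ = 6608.71/50.18 = 131.700 (equivalently, work directly with expenditure since P cancels).
Midpoint %ΔQ = (6608.71 − 8129.16)/7368.94 = -0.20633; midpoint %ΔI = (33450 − 28900)/31175 = 0.14595.
η = -0.20633 / 0.14595 = -1.414.
η < 0 ⇒ inferior good.

-1.414 (inferior good)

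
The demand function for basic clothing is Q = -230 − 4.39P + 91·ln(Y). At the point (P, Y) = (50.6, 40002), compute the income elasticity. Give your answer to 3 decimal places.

At P = 50.6, Y = 40002: Q = 512.164.
Holding P constant, ∂Q/∂Y = 91/Y = 0.00227489.
η_Y = (∂Q/∂Y)·(Y/Q) = 0.00227489 × (40002/512.164) = 0.178.

0.178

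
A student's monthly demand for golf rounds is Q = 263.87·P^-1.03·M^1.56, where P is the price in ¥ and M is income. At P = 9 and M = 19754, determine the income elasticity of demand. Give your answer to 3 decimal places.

For a multiplicative demand Q = A·P^α·M^β, the income elasticity is β everywhere.
Here β = 1.56, so η = 1.560.

1.560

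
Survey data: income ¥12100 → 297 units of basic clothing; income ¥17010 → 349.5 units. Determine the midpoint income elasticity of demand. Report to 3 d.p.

ΔQ = 349.5 − 297 = 52.5; midpoint Q̄ = (297 + 349.5)/2 = 323.25.
ΔI = 17010 − 12100 = 4910; midpoint Ī = (12100 + 17010)/2 = 14555.
η = (ΔQ/Q̄) ÷ (ΔI/Ī) = (52.5/323.25) ÷ (4910/14555) = 0.481.

0.481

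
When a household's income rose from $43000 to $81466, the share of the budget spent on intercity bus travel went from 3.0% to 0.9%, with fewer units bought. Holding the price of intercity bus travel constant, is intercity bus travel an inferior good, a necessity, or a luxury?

Quantity demanded falls as income rises, so η < 0.

inferior good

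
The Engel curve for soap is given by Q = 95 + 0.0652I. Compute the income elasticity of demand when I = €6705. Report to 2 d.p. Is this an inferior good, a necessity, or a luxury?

0.82 (necessity)

At I = 6705: Q = 532.166.
dQ/dI = 0.0652.
η = (dQ/dI)·(I/Q) = 0.0652 × (6705/532.166) = 0.82.
Since 0 < η < 1, the good is a necessity.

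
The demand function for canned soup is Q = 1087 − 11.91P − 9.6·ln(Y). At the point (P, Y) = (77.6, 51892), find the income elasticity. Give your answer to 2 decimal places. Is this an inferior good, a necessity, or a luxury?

At P = 77.6, Y = 51892: Q = 58.558.
Holding P constant, ∂Q/∂Y = -9.6/Y = -0.000185.
η_Y = (∂Q/∂Y)·(Y/Q) = -0.000185 × (51892/58.558) = -0.16.
Since η < 0, this is an inferior good.

-0.16 (inferior good)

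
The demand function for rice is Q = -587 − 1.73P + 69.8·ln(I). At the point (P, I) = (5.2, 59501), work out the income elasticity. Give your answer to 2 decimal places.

0.41

At P = 5.2, I = 59501: Q = 171.368.
Holding P constant, ∂Q/∂I = 69.8/I = 0.00117309.
η_I = (∂Q/∂I)·(I/Q) = 0.00117309 × (59501/171.368) = 0.41.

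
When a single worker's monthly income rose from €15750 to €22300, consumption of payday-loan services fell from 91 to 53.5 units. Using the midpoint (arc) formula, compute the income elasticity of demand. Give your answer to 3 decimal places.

-1.508

ΔQ = 53.5 − 91 = -37.5; midpoint Q̄ = (91 + 53.5)/2 = 72.25.
ΔI = 22300 − 15750 = 6550; midpoint Ī = (15750 + 22300)/2 = 19025.
η = (ΔQ/Q̄) ÷ (ΔI/Ī) = (-37.5/72.25) ÷ (6550/19025) = -1.508.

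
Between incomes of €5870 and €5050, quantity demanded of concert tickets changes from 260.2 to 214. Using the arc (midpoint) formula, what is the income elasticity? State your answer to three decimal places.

ΔQ = 214 − 260.2 = -46.2; midpoint Q̄ = (260.2 + 214)/2 = 237.1.
ΔI = 5050 − 5870 = -820; midpoint Ī = (5870 + 5050)/2 = 5460.
η = (ΔQ/Q̄) ÷ (ΔI/Ī) = (-46.2/237.1) ÷ (-820/5460) = 1.297.

1.297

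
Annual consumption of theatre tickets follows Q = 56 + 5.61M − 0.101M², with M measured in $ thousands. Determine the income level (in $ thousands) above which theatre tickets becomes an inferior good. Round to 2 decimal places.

27.77

dQ/dM = 5.61 − 0.202M.
The good is inferior where dQ/dM < 0. Setting dQ/dM = 0 gives M = 5.61 / 0.202 = 27.77.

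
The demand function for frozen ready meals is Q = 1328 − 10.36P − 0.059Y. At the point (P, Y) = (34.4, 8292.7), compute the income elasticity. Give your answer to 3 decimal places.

At P = 34.4, Y = 8292.7: Q = 482.347.
Holding P constant, ∂Q/∂Y = −0.059.
η_Y = (∂Q/∂Y)·(Y/Q) = -0.059 × (8292.7/482.347) = -1.014.

-1.014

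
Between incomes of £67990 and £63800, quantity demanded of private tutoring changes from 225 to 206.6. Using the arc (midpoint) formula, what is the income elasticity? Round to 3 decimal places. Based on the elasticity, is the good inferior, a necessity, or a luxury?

1.341 (luxury)

ΔQ = 206.6 − 225 = -18.4; midpoint Q̄ = (225 + 206.6)/2 = 215.8.
ΔI = 63800 − 67990 = -4190; midpoint Ī = (67990 + 63800)/2 = 65895.
η = (ΔQ/Q̄) ÷ (ΔI/Ī) = (-18.4/215.8) ÷ (-4190/65895) = 1.341.
η > 1 ⇒ luxury.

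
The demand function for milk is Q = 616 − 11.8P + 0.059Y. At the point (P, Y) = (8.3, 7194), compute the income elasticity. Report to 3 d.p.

At P = 8.3, Y = 7194: Q = 942.506.
Holding P constant, ∂Q/∂Y = 0.059.
η_Y = (∂Q/∂Y)·(Y/Q) = 0.059 × (7194/942.506) = 0.450.

0.450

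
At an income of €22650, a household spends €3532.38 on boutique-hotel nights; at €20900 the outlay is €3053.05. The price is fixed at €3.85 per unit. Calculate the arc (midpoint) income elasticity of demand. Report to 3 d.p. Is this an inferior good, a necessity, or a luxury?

1.811 (luxury)

With a constant price, Q₁ = 3532.38/3.85 = 917.501 and Q₂ = 3053.05/3.85 = 793.000 (equivalently, work directly with expenditure since P cancels).
Midpoint %ΔQ = (3053.05 − 3532.38)/3292.72 = -0.14557; midpoint %ΔI = (20900 − 22650)/21775 = -0.08037.
η = -0.14557 / -0.08037 = 1.811.
η > 1 ⇒ luxury.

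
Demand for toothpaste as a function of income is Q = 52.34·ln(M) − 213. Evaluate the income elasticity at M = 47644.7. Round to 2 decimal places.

0.15

At M = 47644.7: Q = 350.782.
dQ/dM = 52.34/M = 0.00109855 at this income.
η = (dQ/dM)·(M/Q) = 0.00109855 × (47644.7/350.782) = 0.15.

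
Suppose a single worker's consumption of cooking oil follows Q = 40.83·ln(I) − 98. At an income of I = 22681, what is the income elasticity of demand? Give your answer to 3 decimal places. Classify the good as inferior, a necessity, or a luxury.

0.131 (necessity)

At I = 22681: Q = 311.496.
dQ/dI = 40.83/I = 0.00180019 at this income.
η = (dQ/dI)·(I/Q) = 0.00180019 × (22681/311.496) = 0.131.
Since 0 < η < 1, the good is a necessity.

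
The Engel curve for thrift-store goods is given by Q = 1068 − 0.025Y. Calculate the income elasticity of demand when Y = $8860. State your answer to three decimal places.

-0.262

At Y = 8860: Q = 846.500.
dQ/dY = −0.025.
η = (dQ/dY)·(Y/Q) = -0.025 × (8860/846.500) = -0.262.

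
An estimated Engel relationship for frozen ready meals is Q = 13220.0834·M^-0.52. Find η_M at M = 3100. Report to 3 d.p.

For Q = A·M^β the income elasticity is constant and equal to β.
Here β = -0.52, so η = -0.520.

-0.520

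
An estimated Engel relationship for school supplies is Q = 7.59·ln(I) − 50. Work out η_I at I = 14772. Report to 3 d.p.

0.332

At I = 14772: Q = 22.868.
dQ/dI = 7.59/I = 0.00051381 at this income.
η = (dQ/dI)·(I/Q) = 0.00051381 × (14772/22.868) = 0.332.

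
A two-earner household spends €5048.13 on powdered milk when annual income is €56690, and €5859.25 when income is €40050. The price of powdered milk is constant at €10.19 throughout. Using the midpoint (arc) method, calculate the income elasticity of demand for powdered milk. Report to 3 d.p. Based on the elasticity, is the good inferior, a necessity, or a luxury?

-0.432 (inferior good)

With a constant price, Q₁ = 5048.13/10.19 = 495.400 and Q₂ = 5859.25/10.19 = 575.000 (equivalently, work directly with expenditure since P cancels).
Midpoint %ΔQ = (5859.25 − 5048.13)/5453.69 = 0.14873; midpoint %ΔI = (40050 − 56690)/48370 = -0.34401.
η = 0.14873 / -0.34401 = -0.432.
η < 0 ⇒ inferior good.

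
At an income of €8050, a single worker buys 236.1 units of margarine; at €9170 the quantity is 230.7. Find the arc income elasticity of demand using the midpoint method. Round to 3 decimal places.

ΔQ = 230.7 − 236.1 = -5.4; midpoint Q̄ = (236.1 + 230.7)/2 = 233.4.
ΔI = 9170 − 8050 = 1120; midpoint Ī = (8050 + 9170)/2 = 8610.
η = (ΔQ/Q̄) ÷ (ΔI/Ī) = (-5.4/233.4) ÷ (1120/8610) = -0.178.

-0.178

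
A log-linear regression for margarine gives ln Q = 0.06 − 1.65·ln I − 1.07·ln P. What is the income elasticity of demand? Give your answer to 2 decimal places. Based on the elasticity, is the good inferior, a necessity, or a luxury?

In a log-linear demand, the coefficient on ln I is the income elasticity.
So η = -1.65.
η < 0 ⇒ inferior good.

-1.65 (inferior good)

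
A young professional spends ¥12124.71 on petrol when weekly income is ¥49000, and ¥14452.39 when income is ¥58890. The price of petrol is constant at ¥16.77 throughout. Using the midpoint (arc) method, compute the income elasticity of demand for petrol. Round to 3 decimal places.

0.955

With a constant price, Q₁ = 12124.71/16.77 = 723.000 and Q₂ = 14452.39/16.77 = 861.800 (equivalently, work directly with expenditure since P cancels).
Midpoint %ΔQ = (14452.39 − 12124.71)/13288.55 = 0.17516; midpoint %ΔI = (58890 − 49000)/53945 = 0.18333.
η = 0.17516 / 0.18333 = 0.955.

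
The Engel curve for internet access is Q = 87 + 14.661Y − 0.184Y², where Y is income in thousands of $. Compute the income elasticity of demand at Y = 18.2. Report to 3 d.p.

0.495

At Y = 18.2: Q = 292.8820.
dQ/dY = 14.661 − 0.368Y = 7.96340.
η = (dQ/dY)·(Y/Q) = 7.96340 × (18.2/292.8820) = 0.495.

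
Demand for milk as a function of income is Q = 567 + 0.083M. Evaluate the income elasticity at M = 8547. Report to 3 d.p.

At M = 8547: Q = 1276.401.
dQ/dM = 0.083.
η = (dQ/dM)·(M/Q) = 0.083 × (8547/1276.401) = 0.556.

0.556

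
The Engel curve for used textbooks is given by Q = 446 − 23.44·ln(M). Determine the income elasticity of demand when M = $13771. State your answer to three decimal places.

At M = 13771: Q = 222.609.
dQ/dM = -23.44/M = -0.00170213 at this income.
η = (dQ/dM)·(M/Q) = -0.00170213 × (13771/222.609) = -0.105.

-0.105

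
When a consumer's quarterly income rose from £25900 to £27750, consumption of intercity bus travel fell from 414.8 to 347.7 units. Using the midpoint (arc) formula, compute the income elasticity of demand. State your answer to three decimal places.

ΔQ = 347.7 − 414.8 = -67.1; midpoint Q̄ = (414.8 + 347.7)/2 = 381.25.
ΔI = 27750 − 25900 = 1850; midpoint Ī = (25900 + 27750)/2 = 26825.
η = (ΔQ/Q̄) ÷ (ΔI/Ī) = (-67.1/381.25) ÷ (1850/26825) = -2.552.

-2.552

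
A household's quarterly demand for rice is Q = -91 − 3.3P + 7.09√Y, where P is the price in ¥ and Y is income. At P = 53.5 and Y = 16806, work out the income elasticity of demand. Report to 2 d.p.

0.71

At P = 53.5, Y = 16806: Q = 651.583.
Holding P constant, ∂Q/∂Y = 7.09/(2√Y) = 0.0273454.
η_Y = (∂Q/∂Y)·(Y/Q) = 0.0273454 × (16806/651.583) = 0.71.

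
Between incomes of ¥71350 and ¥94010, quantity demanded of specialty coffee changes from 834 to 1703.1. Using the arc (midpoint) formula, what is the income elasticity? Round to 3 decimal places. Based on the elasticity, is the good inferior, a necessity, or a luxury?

2.500 (luxury)

ΔQ = 1703.1 − 834 = 869.1; midpoint Q̄ = (834 + 1703.1)/2 = 1268.55.
ΔI = 94010 − 71350 = 22660; midpoint Ī = (71350 + 94010)/2 = 82680.
η = (ΔQ/Q̄) ÷ (ΔI/Ī) = (869.1/1268.55) ÷ (22660/82680) = 2.500.
η > 1 ⇒ luxury.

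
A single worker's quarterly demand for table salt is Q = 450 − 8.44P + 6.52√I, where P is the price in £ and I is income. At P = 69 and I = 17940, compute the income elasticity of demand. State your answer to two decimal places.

0.59

At P = 69, I = 17940: Q = 740.931.
Holding P constant, ∂Q/∂I = 6.52/(2√I) = 0.0243392.
η_I = (∂Q/∂I)·(I/Q) = 0.0243392 × (17940/740.931) = 0.59.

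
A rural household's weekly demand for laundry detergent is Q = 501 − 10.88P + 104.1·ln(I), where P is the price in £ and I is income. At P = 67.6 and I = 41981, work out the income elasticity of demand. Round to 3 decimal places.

At P = 67.6, I = 41981: Q = 873.654.
Holding P constant, ∂Q/∂I = 104.1/I = 0.00247969.
η_I = (∂Q/∂I)·(I/Q) = 0.00247969 × (41981/873.654) = 0.119.

0.119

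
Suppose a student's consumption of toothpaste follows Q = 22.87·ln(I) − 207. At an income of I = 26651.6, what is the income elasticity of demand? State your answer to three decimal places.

0.878

At I = 26651.6: Q = 26.059.
dQ/dI = 22.87/I = 0.00085811 at this income.
η = (dQ/dI)·(I/Q) = 0.00085811 × (26651.6/26.059) = 0.878.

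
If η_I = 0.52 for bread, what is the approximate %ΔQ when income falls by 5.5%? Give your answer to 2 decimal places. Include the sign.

%ΔQ ≈ η × %ΔI = 0.52 × (-5.5%) = -2.86%.

-2.86%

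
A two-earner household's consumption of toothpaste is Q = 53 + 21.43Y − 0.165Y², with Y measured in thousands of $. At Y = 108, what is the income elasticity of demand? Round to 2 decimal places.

-3.47

At Y = 108: Q = 442.8800.
dQ/dY = 21.43 − 0.33Y = -14.21000.
η = (dQ/dY)·(Y/Q) = -14.21000 × (108/442.8800) = -3.47.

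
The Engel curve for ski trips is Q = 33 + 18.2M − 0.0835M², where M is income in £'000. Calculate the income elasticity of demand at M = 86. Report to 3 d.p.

0.337

At M = 86: Q = 980.6340.
dQ/dM = 18.2 − 0.167M = 3.83800.
η = (dQ/dM)·(M/Q) = 3.83800 × (86/980.6340) = 0.337.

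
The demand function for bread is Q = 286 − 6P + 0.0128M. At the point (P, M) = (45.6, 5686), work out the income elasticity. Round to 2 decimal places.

0.85

At P = 45.6, M = 5686: Q = 85.181.
Holding P constant, ∂Q/∂M = 0.0128.
η_M = (∂Q/∂M)·(M/Q) = 0.0128 × (5686/85.181) = 0.85.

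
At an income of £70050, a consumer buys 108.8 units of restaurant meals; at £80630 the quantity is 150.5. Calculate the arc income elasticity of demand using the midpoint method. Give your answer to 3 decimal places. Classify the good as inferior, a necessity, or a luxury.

ΔQ = 150.5 − 108.8 = 41.7; midpoint Q̄ = (108.8 + 150.5)/2 = 129.65.
ΔI = 80630 − 70050 = 10580; midpoint Ī = (70050 + 80630)/2 = 75340.
η = (ΔQ/Q̄) ÷ (ΔI/Ī) = (41.7/129.65) ÷ (10580/75340) = 2.290.
η > 1 ⇒ luxury.

2.290 (luxury)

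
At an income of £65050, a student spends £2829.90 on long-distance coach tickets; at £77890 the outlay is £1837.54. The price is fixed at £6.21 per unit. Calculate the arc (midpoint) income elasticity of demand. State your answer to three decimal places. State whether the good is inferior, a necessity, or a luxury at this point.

With a constant price, Q₁ = 2829.90/6.21 = 455.700 and Q₂ = 1837.54/6.21 = 295.900 (equivalently, work directly with expenditure since P cancels).
Midpoint %ΔQ = (1837.54 − 2829.90)/2333.72 = -0.42523; midpoint %ΔI = (77890 − 65050)/71470 = 0.17966.
η = -0.42523 / 0.17966 = -2.367.
η < 0 ⇒ inferior good.

-2.367 (inferior good)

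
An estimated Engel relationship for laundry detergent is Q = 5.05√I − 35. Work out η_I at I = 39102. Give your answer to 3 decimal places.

At I = 39102: Q = 963.598.
dQ/dI = 5.05/(2√I) = 0.0127691 at this income.
η = (dQ/dI)·(I/Q) = 0.0127691 × (39102/963.598) = 0.518.

0.518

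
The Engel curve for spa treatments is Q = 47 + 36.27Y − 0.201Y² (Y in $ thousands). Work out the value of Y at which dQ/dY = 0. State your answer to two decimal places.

90.22

dQ/dY = 36.27 − 0.402Y.
The good is inferior where dQ/dY < 0. Setting dQ/dY = 0 gives Y = 36.27 / 0.402 = 90.22.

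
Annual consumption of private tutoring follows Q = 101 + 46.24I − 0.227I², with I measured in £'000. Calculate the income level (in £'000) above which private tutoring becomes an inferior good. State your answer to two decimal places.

101.85

dQ/dI = 46.24 − 0.454I.
The good is inferior where dQ/dI < 0. Setting dQ/dI = 0 gives I = 46.24 / 0.454 = 101.85.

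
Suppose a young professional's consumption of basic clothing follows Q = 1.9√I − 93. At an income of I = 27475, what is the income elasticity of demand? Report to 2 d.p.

0.71

At I = 27475: Q = 221.936.
dQ/dI = 1.9/(2√I) = 0.00573132 at this income.
η = (dQ/dI)·(I/Q) = 0.00573132 × (27475/221.936) = 0.71.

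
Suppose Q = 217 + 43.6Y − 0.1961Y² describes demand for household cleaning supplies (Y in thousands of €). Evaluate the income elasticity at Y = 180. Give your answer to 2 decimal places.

-2.84

At Y = 180: Q = 1711.3600.
dQ/dY = 43.6 − 0.3922Y = -26.99600.
η = (dQ/dY)·(Y/Q) = -26.99600 × (180/1711.3600) = -2.84.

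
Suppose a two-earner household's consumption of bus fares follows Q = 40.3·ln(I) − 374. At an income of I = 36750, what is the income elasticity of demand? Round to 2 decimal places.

At I = 36750: Q = 49.629.
dQ/dI = 40.3/I = 0.0010966 at this income.
η = (dQ/dI)·(I/Q) = 0.0010966 × (36750/49.629) = 0.81.

0.81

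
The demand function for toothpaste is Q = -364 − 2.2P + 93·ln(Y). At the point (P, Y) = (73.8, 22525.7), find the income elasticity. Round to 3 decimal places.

At P = 73.8, Y = 22525.7: Q = 405.724.
Holding P constant, ∂Q/∂Y = 93/Y = 0.00412862.
η_Y = (∂Q/∂Y)·(Y/Q) = 0.00412862 × (22525.7/405.724) = 0.229.

0.229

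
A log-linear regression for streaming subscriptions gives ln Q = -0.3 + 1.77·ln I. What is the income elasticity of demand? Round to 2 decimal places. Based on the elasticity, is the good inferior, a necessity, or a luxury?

1.77 (luxury)

In a log-linear demand, the coefficient on ln I is the income elasticity.
So η = 1.77.
η > 1 ⇒ luxury.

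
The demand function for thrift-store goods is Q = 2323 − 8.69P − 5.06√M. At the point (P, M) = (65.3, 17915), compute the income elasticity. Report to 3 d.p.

At P = 65.3, M = 17915: Q = 1078.278.
Holding P constant, ∂Q/∂M = -5.06/(2√M) = -0.0189022.
η_M = (∂Q/∂M)·(M/Q) = -0.0189022 × (17915/1078.278) = -0.314.

-0.314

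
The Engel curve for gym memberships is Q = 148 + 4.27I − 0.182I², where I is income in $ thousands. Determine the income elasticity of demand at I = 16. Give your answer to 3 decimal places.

At I = 16: Q = 169.7280.
dQ/dI = 4.27 − 0.364I = -1.55400.
η = (dQ/dI)·(I/Q) = -1.55400 × (16/169.7280) = -0.146.

-0.146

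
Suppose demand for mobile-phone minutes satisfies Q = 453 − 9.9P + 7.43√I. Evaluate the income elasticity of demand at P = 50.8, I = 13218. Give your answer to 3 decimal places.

At P = 50.8, I = 13218: Q = 804.304.
Holding P constant, ∂Q/∂I = 7.43/(2√I) = 0.0323129.
η_I = (∂Q/∂I)·(I/Q) = 0.0323129 × (13218/804.304) = 0.531.

0.531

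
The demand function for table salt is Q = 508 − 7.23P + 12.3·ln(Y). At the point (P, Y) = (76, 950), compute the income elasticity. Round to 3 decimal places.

At P = 76, Y = 950: Q = 42.854.
Holding P constant, ∂Q/∂Y = 12.3/Y = 0.0129474.
η_Y = (∂Q/∂Y)·(Y/Q) = 0.0129474 × (950/42.854) = 0.287.

0.287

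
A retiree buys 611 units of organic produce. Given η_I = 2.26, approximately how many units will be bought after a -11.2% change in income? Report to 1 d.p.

%ΔQ ≈ η × %ΔI = 2.26 × (-11.2%) = -25.312%.
New Q ≈ 611 × (1 − 0.25312) = 456.3.

456.3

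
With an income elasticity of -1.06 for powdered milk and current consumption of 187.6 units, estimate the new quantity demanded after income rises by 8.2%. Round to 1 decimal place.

171.3

%ΔQ ≈ η × %ΔI = -1.06 × 8.2% = -8.692%.
New Q ≈ 187.6 × (1 − 0.08692) = 171.3.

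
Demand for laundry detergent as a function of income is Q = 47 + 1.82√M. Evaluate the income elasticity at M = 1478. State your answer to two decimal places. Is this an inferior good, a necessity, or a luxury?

0.30 (necessity)

At M = 1478: Q = 116.969.
dQ/dM = 1.82/(2√M) = 0.0236703 at this income.
η = (dQ/dM)·(M/Q) = 0.0236703 × (1478/116.969) = 0.30.
Since 0 < η < 1, the good is a necessity.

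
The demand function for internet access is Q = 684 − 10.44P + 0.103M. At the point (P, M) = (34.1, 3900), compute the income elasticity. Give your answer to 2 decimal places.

0.55

At P = 34.1, M = 3900: Q = 729.696.
Holding P constant, ∂Q/∂M = 0.103.
η_M = (∂Q/∂M)·(M/Q) = 0.103 × (3900/729.696) = 0.55.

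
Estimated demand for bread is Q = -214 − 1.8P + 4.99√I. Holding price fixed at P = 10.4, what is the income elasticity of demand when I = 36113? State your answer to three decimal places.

0.663

At P = 10.4, I = 36113: Q = 715.551.
Holding P constant, ∂Q/∂I = 4.99/(2√I) = 0.0131292.
η_I = (∂Q/∂I)·(I/Q) = 0.0131292 × (36113/715.551) = 0.663.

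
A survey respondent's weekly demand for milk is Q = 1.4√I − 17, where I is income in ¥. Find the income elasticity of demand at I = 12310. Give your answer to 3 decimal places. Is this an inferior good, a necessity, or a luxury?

At I = 12310: Q = 138.331.
dQ/dI = 1.4/(2√I) = 0.00630912 at this income.
η = (dQ/dI)·(I/Q) = 0.00630912 × (12310/138.331) = 0.561.
Since 0 < η < 1, the good is a necessity.

0.561 (necessity)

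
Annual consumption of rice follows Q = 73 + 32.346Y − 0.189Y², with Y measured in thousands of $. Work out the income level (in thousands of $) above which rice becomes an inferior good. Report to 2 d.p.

85.57

dQ/dY = 32.346 − 0.378Y.
The good is inferior where dQ/dY < 0. Setting dQ/dY = 0 gives Y = 32.346 / 0.378 = 85.57.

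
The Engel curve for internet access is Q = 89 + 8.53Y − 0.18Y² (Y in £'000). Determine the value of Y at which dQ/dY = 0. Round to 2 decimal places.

dQ/dY = 8.53 − 0.36Y.
The good is inferior where dQ/dY < 0. Setting dQ/dY = 0 gives Y = 8.53 / 0.36 = 23.69.

23.69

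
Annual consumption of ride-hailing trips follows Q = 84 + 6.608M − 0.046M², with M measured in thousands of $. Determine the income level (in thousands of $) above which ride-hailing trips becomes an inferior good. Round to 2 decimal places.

dQ/dM = 6.608 − 0.092M.
The good is inferior where dQ/dM < 0. Setting dQ/dM = 0 gives M = 6.608 / 0.092 = 71.83.

71.83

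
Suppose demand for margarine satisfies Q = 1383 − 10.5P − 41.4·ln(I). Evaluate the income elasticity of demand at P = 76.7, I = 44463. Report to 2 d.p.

At P = 76.7, I = 44463: Q = 134.570.
Holding P constant, ∂Q/∂I = -41.4/I = -0.000931111.
η_I = (∂Q/∂I)·(I/Q) = -0.000931111 × (44463/134.570) = -0.31.

-0.31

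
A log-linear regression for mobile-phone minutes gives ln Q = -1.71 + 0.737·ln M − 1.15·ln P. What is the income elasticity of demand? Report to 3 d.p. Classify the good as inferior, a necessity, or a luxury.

In a log-linear demand, the coefficient on ln M is the income elasticity.
So η = 0.737.
0 < η < 1 ⇒ necessity.

0.737 (necessity)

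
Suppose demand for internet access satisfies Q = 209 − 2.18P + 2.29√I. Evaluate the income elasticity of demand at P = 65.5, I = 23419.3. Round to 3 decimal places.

At P = 65.5, I = 23419.3: Q = 416.657.
Holding P constant, ∂Q/∂I = 2.29/(2√I) = 0.00748201.
η_I = (∂Q/∂I)·(I/Q) = 0.00748201 × (23419.3/416.657) = 0.421.

0.421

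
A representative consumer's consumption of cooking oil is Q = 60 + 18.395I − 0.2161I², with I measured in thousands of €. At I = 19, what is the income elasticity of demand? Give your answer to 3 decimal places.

0.584

At I = 19: Q = 331.4929.
dQ/dI = 18.395 − 0.4322I = 10.18320.
η = (dQ/dI)·(I/Q) = 10.18320 × (19/331.4929) = 0.584.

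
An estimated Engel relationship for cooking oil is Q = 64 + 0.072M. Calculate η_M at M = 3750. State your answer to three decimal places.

0.808

At M = 3750: Q = 334.000.
dQ/dM = 0.072.
η = (dQ/dM)·(M/Q) = 0.072 × (3750/334.000) = 0.808.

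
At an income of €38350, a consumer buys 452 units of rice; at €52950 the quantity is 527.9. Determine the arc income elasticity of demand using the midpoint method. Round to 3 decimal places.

ΔQ = 527.9 − 452 = 75.9; midpoint Q̄ = (452 + 527.9)/2 = 489.95.
ΔI = 52950 − 38350 = 14600; midpoint Ī = (38350 + 52950)/2 = 45650.
η = (ΔQ/Q̄) ÷ (ΔI/Ī) = (75.9/489.95) ÷ (14600/45650) = 0.484.

0.484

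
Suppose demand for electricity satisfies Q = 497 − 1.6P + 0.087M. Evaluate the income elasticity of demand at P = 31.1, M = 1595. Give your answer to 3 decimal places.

At P = 31.1, M = 1595: Q = 586.005.
Holding P constant, ∂Q/∂M = 0.087.
η_M = (∂Q/∂M)·(M/Q) = 0.087 × (1595/586.005) = 0.237.

0.237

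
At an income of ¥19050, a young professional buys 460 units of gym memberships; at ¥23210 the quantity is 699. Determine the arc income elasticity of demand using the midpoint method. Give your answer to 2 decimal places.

ΔQ = 699 − 460 = 239; midpoint Q̄ = (460 + 699)/2 = 579.5.
ΔI = 23210 − 19050 = 4160; midpoint Ī = (19050 + 23210)/2 = 21130.
η = (ΔQ/Q̄) ÷ (ΔI/Ī) = (239/579.5) ÷ (4160/21130) = 2.09.

2.09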